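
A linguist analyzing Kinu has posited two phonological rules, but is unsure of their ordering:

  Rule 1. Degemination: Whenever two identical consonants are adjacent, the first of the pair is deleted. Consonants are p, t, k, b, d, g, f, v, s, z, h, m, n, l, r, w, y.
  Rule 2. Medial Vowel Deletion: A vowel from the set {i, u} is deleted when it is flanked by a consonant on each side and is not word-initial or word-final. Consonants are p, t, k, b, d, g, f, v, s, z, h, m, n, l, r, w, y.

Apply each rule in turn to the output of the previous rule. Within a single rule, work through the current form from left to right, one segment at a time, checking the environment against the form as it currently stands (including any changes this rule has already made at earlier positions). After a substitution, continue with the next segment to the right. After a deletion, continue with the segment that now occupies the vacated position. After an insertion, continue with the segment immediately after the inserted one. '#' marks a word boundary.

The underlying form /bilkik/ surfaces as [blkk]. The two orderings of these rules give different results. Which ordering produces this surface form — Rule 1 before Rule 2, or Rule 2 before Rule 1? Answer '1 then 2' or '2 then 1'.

Order 1 then 2:
  1 Degemination: no change — [bilkik]
  2 Medial Vowel Deletion: [bilkik] → [blkk]
  result: [blkk]
Order 2 then 1:
  2 Medial Vowel Deletion: [bilkik] → [blkk]
  1 Degemination: [blkk] → [blk]
  result: [blk]

1 then 2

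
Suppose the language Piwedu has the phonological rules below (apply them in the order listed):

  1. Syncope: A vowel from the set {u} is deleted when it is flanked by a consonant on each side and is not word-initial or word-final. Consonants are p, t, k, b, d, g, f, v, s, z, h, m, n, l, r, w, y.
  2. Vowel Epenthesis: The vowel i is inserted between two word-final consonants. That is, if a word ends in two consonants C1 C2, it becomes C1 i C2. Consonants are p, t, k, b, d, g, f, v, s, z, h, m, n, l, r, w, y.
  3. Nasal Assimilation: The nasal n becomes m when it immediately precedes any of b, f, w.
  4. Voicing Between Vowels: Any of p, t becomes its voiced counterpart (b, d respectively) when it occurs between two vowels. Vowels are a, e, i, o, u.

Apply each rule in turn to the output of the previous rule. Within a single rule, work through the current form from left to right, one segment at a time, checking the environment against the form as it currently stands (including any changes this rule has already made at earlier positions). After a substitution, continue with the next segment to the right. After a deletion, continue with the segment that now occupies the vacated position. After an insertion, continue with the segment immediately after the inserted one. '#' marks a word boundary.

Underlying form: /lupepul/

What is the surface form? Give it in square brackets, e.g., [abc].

[lpebil]

1 Syncope: [lupepul] → [lpepl]
2 Vowel Epenthesis: [lpepl] → [lpepil]
3 Nasal Assimilation: no change — [lpepil]
4 Voicing Between Vowels: [lpepil] → [lpebil]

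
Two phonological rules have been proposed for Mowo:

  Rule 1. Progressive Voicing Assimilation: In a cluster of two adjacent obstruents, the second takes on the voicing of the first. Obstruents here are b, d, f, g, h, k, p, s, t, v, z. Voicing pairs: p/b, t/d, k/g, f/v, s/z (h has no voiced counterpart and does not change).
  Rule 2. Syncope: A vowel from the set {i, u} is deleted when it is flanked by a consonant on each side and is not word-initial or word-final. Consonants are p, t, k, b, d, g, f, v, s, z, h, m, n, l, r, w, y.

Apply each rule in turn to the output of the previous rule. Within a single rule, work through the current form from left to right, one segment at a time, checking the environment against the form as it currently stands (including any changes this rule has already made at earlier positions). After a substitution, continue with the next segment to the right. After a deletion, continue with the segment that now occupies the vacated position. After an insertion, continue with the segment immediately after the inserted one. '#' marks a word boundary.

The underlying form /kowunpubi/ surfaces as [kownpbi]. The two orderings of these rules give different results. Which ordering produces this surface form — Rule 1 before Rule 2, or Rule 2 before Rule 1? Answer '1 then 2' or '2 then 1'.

Order 1 then 2:
  1 Progressive Voicing Assimilation: no change — [kowunpubi]
  2 Syncope: [kowunpubi] → [kownpbi]
  result: [kownpbi]
Order 2 then 1:
  2 Syncope: [kowunpubi] → [kownpbi]
  1 Progressive Voicing Assimilation: [kownpbi] → [kownppi]
  result: [kownppi]

1 then 2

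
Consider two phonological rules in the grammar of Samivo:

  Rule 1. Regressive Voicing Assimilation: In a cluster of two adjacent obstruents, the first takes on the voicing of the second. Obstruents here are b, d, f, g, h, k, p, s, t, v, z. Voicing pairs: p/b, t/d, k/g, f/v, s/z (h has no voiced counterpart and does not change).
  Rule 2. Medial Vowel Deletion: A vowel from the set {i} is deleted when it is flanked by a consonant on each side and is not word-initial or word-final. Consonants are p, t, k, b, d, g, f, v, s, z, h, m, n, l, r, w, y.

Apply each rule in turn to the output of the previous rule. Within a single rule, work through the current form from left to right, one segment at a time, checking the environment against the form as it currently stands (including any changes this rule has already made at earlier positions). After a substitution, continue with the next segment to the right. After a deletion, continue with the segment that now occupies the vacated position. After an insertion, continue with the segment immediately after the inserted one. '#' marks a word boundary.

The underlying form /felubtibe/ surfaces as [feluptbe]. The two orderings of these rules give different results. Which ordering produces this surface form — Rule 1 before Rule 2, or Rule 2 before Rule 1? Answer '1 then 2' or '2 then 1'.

Order 1 then 2:
  1 Regressive Voicing Assimilation: [felubtibe] → [feluptibe]
  2 Medial Vowel Deletion: [feluptibe] → [feluptbe]
  result: [feluptbe]
Order 2 then 1:
  2 Medial Vowel Deletion: [felubtibe] → [felubtbe]
  1 Regressive Voicing Assimilation: [felubtbe] → [felupdbe]
  result: [felupdbe]

1 then 2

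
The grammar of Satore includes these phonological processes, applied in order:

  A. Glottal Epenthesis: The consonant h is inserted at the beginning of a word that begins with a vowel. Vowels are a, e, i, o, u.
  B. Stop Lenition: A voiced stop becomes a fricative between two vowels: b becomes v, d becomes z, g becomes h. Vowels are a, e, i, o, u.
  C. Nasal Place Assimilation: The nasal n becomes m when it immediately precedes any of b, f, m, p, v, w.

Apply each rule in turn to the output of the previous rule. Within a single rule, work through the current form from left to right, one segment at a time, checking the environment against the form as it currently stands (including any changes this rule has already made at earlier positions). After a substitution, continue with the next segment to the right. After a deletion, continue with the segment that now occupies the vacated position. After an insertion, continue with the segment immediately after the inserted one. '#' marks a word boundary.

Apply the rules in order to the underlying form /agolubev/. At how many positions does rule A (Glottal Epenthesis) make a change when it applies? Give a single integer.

A Glottal Epenthesis: [agolubev] → [hagolubev]
B Stop Lenition: [hagolubev] → [haholuvev]
C Nasal Place Assimilation: no change — [haholuvev]
Rule A changed 1 position(s).

1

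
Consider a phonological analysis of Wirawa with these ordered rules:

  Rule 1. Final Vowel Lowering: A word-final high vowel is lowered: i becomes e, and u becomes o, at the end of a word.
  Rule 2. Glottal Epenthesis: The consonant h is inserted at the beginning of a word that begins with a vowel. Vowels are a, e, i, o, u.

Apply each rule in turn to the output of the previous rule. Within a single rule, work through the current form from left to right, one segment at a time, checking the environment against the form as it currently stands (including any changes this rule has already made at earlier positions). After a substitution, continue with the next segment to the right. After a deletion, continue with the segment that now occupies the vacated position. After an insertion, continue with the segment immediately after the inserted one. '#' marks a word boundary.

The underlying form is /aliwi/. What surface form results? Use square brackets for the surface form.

Rule 1 Final Vowel Lowering: [aliwi] → [aliwe]
Rule 2 Glottal Epenthesis: [aliwe] → [haliwe]

[haliwe]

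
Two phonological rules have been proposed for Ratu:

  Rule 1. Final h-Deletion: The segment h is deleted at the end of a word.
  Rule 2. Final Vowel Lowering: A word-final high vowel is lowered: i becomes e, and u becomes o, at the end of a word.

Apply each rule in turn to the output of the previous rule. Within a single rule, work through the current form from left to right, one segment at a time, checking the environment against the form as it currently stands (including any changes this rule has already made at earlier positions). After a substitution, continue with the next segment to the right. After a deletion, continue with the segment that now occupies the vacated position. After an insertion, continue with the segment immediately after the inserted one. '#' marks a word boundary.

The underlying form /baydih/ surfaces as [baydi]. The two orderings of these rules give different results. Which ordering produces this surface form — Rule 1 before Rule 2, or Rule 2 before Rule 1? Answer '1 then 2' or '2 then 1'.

Order 1 then 2:
  1 Final h-Deletion: [baydih] → [baydi]
  2 Final Vowel Lowering: [baydi] → [bayde]
  result: [bayde]
Order 2 then 1:
  2 Final Vowel Lowering: no change — [baydih]
  1 Final h-Deletion: [baydih] → [baydi]
  result: [baydi]

2 then 1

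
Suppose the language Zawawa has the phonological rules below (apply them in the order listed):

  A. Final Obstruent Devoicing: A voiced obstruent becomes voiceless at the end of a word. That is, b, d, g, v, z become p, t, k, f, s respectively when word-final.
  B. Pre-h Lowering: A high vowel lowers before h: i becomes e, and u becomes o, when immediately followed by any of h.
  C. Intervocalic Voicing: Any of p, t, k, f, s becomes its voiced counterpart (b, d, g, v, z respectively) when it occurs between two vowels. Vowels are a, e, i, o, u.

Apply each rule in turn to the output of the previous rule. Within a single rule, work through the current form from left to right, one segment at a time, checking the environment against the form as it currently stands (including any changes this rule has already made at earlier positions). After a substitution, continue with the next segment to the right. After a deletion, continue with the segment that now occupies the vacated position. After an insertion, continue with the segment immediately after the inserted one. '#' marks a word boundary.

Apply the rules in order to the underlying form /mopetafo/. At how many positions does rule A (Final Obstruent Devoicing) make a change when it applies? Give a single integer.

0

A Final Obstruent Devoicing: no change — [mopetafo]
B Pre-h Lowering: no change — [mopetafo]
C Intervocalic Voicing: [mopetafo] → [mobedavo]
Rule A changed 0 position(s).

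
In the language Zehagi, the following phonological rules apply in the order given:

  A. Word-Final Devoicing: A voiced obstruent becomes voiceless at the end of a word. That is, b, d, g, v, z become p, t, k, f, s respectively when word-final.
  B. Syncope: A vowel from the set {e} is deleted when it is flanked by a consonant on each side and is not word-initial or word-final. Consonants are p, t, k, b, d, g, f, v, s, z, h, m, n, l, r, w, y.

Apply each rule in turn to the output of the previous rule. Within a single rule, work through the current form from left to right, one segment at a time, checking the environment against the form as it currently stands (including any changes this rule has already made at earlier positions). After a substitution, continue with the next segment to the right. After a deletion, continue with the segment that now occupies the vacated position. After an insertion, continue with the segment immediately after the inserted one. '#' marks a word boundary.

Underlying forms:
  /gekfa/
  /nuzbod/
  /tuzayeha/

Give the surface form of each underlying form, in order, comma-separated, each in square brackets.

/gekfa/:
  A Word-Final Devoicing: no change — [gekfa]
  B Syncope: [gekfa] → [gkfa]
/nuzbod/:
  A Word-Final Devoicing: [nuzbod] → [nuzbot]
  B Syncope: no change — [nuzbot]
/tuzayeha/:
  A Word-Final Devoicing: no change — [tuzayeha]
  B Syncope: [tuzayeha] → [tuzayha]

[gkfa], [nuzbot], [tuzayha]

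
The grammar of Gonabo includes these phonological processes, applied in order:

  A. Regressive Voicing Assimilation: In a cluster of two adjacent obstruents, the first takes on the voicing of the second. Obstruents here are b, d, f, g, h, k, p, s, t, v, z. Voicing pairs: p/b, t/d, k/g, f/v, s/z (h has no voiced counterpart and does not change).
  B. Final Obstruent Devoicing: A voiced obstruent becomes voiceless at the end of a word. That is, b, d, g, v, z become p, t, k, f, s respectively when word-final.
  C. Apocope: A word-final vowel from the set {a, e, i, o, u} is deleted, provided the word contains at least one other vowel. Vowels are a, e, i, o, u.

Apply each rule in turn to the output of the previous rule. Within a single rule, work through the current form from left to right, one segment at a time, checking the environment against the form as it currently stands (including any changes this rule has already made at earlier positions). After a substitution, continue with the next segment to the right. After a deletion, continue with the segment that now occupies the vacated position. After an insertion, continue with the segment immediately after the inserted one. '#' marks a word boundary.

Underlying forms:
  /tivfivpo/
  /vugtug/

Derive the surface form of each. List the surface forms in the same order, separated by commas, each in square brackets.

[tiffifp], [vuktuk]

/tivfivpo/:
  A Regressive Voicing Assimilation: [tivfivpo] → [tiffifpo]
  B Final Obstruent Devoicing: no change — [tiffifpo]
  C Apocope: [tiffifpo] → [tiffifp]
/vugtug/:
  A Regressive Voicing Assimilation: [vugtug] → [vuktug]
  B Final Obstruent Devoicing: [vuktug] → [vuktuk]
  C Apocope: no change — [vuktuk]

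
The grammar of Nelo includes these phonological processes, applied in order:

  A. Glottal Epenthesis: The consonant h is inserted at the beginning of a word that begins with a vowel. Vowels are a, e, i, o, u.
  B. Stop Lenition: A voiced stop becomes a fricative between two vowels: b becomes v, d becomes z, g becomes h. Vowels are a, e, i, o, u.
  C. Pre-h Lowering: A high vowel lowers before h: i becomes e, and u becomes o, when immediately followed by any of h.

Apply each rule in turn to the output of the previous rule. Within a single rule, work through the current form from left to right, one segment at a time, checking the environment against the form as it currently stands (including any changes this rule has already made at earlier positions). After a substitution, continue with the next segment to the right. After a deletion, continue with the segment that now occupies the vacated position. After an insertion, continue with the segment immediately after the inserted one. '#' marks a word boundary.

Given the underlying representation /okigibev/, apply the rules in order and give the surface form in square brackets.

[hokehivev]

A Glottal Epenthesis: [okigibev] → [hokigibev]
B Stop Lenition: [hokigibev] → [hokihivev]
C Pre-h Lowering: [hokihivev] → [hokehivev]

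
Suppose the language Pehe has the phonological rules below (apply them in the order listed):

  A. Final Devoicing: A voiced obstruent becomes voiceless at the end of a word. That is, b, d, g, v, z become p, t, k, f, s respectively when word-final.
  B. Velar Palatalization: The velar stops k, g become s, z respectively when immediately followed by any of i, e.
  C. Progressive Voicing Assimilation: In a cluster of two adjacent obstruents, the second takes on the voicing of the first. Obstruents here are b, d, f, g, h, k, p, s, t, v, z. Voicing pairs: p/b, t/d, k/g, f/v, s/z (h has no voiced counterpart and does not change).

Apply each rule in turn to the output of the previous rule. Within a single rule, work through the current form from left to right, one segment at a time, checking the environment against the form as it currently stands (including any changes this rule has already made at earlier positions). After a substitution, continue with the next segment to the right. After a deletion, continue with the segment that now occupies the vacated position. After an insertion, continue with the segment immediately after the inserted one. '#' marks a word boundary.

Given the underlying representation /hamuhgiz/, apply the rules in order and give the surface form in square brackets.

[hamuhsis]

A Final Devoicing: [hamuhgiz] → [hamuhgis]
B Velar Palatalization: [hamuhgis] → [hamuhzis]
C Progressive Voicing Assimilation: [hamuhzis] → [hamuhsis]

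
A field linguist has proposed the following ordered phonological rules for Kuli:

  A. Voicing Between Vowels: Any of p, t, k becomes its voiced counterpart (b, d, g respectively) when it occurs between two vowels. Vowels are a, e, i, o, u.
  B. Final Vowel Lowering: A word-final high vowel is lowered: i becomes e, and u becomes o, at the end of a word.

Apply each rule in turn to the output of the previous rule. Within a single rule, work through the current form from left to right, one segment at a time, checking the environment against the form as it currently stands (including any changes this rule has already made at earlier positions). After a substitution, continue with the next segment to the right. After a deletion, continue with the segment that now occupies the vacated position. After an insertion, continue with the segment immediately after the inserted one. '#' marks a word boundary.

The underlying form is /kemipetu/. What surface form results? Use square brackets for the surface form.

A Voicing Between Vowels: [kemipetu] → [kemibedu]
B Final Vowel Lowering: [kemibedu] → [kemibedo]

[kemibedo]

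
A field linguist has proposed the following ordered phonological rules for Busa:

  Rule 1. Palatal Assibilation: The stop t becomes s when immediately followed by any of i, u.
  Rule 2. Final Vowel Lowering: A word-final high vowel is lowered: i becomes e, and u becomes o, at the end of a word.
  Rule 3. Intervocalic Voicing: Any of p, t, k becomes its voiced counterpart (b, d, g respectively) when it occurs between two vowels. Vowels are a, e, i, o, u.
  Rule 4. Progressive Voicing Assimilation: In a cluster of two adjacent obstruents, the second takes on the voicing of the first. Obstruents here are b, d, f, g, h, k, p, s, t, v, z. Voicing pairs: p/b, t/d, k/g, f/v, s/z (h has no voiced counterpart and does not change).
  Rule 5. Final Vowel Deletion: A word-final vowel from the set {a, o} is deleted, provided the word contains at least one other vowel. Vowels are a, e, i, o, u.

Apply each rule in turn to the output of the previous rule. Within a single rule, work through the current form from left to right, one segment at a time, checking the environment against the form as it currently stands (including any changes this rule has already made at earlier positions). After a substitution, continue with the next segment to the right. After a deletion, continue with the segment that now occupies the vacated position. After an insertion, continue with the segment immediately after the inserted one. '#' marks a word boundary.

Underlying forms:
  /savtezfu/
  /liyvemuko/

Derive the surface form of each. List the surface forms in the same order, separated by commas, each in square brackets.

[savdezv], [liyvemug]

/savtezfu/:
  Rule 1 Palatal Assibilation: no change — [savtezfu]
  Rule 2 Final Vowel Lowering: [savtezfu] → [savtezfo]
  Rule 3 Intervocalic Voicing: no change — [savtezfo]
  Rule 4 Progressive Voicing Assimilation: [savtezfo] → [savdezvo]
  Rule 5 Final Vowel Deletion: [savdezvo] → [savdezv]
/liyvemuko/:
  Rule 1 Palatal Assibilation: no change — [liyvemuko]
  Rule 2 Final Vowel Lowering: no change — [liyvemuko]
  Rule 3 Intervocalic Voicing: [liyvemuko] → [liyvemugo]
  Rule 4 Progressive Voicing Assimilation: no change — [liyvemugo]
  Rule 5 Final Vowel Deletion: [liyvemugo] → [liyvemug]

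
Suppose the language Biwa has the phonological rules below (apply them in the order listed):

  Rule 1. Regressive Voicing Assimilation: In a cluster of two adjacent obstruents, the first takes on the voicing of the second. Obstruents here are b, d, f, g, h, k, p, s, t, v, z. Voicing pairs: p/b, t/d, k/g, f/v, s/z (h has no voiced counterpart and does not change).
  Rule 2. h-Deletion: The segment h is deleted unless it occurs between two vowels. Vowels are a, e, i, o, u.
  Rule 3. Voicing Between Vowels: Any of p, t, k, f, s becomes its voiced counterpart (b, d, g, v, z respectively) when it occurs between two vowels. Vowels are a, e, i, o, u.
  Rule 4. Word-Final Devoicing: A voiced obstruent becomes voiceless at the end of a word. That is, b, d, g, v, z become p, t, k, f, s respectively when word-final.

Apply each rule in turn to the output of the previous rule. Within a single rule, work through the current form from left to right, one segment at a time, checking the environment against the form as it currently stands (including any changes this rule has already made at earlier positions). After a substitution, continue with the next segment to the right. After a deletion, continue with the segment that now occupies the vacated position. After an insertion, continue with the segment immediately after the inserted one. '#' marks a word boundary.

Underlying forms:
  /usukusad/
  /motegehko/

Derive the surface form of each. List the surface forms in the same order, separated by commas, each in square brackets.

/usukusad/:
  Rule 1 Regressive Voicing Assimilation: no change — [usukusad]
  Rule 2 h-Deletion: no change — [usukusad]
  Rule 3 Voicing Between Vowels: [usukusad] → [uzuguzad]
  Rule 4 Word-Final Devoicing: [uzuguzad] → [uzuguzat]
/motegehko/:
  Rule 1 Regressive Voicing Assimilation: no change — [motegehko]
  Rule 2 h-Deletion: [motegehko] → [motegeko]
  Rule 3 Voicing Between Vowels: [motegeko] → [modegego]
  Rule 4 Word-Final Devoicing: no change — [modegego]

[uzuguzat], [modegego]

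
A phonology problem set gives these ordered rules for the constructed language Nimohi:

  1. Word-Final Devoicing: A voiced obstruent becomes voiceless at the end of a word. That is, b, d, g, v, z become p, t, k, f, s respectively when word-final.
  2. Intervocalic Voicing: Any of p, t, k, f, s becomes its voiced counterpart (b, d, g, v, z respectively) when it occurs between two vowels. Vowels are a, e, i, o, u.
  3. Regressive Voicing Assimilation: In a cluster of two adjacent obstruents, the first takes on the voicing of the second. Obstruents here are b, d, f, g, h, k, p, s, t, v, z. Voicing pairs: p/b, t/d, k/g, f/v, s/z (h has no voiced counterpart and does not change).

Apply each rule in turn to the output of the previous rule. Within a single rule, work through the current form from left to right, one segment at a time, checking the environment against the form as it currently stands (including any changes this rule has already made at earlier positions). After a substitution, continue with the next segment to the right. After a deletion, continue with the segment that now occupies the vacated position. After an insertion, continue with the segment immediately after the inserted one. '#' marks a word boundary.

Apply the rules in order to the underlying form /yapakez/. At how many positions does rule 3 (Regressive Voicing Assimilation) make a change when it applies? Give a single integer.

1 Word-Final Devoicing: [yapakez] → [yapakes]
2 Intervocalic Voicing: [yapakes] → [yabages]
3 Regressive Voicing Assimilation: no change — [yabages]
Rule 3 changed 0 position(s).

0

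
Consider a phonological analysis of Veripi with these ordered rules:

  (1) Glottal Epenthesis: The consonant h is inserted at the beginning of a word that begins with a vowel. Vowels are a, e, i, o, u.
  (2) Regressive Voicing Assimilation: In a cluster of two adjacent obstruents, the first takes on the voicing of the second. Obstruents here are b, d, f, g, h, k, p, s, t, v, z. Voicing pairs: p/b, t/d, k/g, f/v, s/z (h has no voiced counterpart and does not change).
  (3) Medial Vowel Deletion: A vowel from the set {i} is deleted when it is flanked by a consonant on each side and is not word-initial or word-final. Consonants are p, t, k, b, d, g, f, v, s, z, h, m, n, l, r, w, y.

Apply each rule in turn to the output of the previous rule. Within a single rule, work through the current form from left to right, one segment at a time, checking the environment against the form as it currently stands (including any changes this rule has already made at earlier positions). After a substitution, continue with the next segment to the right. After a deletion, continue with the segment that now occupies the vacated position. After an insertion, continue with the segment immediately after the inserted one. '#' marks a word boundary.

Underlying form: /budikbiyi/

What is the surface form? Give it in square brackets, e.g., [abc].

(1) Glottal Epenthesis: no change — [budikbiyi]
(2) Regressive Voicing Assimilation: [budikbiyi] → [budigbiyi]
(3) Medial Vowel Deletion: [budigbiyi] → [budgbyi]

[budgbyi]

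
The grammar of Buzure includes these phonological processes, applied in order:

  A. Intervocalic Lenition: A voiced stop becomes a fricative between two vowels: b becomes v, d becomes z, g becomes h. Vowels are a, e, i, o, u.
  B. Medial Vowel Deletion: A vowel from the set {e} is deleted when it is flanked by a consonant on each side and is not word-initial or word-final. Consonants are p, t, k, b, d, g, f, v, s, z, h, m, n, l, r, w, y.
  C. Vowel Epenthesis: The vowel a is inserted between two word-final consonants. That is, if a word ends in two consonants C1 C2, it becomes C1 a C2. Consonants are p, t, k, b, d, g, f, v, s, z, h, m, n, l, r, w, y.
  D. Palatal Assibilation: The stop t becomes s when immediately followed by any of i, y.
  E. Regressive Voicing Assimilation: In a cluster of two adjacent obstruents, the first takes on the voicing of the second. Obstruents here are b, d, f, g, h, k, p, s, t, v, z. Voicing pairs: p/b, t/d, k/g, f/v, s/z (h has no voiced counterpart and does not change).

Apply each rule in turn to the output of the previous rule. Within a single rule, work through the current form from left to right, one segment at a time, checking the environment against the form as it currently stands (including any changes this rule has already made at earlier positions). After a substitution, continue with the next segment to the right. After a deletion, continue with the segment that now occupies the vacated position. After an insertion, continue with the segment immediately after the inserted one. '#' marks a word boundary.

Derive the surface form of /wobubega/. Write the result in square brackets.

[wovufha]

A Intervocalic Lenition: [wobubega] → [wovuveha]
B Medial Vowel Deletion: [wovuveha] → [wovuvha]
C Vowel Epenthesis: no change — [wovuvha]
D Palatal Assibilation: no change — [wovuvha]
E Regressive Voicing Assimilation: [wovuvha] → [wovufha]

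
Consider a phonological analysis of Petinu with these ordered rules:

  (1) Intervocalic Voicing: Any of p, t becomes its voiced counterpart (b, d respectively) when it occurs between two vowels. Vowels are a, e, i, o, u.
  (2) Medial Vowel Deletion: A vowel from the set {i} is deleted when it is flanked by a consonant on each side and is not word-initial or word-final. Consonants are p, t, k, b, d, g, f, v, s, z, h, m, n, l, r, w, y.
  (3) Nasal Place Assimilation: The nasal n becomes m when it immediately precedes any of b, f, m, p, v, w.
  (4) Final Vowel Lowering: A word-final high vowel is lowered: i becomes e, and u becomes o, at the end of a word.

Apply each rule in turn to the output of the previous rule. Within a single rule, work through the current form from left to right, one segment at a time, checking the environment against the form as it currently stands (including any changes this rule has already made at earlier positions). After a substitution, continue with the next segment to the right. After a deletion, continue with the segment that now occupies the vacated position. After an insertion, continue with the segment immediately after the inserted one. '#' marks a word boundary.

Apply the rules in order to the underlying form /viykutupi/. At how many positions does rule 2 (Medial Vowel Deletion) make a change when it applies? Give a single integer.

1

(1) Intervocalic Voicing: [viykutupi] → [viykudubi]
(2) Medial Vowel Deletion: [viykudubi] → [vykudubi]
(3) Nasal Place Assimilation: no change — [vykudubi]
(4) Final Vowel Lowering: [vykudubi] → [vykudube]
Rule 2 changed 1 position(s).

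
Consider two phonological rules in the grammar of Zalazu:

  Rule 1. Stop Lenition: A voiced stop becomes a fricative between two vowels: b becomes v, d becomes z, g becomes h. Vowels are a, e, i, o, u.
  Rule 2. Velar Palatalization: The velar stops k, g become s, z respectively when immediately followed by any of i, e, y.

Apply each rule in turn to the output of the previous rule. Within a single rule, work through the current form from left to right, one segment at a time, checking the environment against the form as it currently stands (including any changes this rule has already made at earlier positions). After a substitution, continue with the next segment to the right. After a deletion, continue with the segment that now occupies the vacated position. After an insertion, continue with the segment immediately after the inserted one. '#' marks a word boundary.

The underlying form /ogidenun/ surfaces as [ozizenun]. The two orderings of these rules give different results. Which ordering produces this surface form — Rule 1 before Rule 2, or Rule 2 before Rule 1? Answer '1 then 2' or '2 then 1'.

2 then 1

Order 1 then 2:
  1 Stop Lenition: [ogidenun] → [ohizenun]
  2 Velar Palatalization: no change — [ohizenun]
  result: [ohizenun]
Order 2 then 1:
  2 Velar Palatalization: [ogidenun] → [ozidenun]
  1 Stop Lenition: [ozidenun] → [ozizenun]
  result: [ozizenun]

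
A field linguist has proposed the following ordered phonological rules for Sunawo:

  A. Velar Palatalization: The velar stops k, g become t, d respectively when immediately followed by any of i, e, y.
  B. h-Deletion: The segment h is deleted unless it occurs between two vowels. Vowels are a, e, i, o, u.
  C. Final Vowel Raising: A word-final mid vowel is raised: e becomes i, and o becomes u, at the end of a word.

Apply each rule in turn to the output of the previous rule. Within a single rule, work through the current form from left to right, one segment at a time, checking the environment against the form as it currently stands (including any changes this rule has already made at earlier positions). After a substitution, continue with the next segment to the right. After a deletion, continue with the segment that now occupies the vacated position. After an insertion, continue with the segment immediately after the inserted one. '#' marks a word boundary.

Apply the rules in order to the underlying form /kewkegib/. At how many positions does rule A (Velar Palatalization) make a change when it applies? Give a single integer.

A Velar Palatalization: [kewkegib] → [tewtedib]
B h-Deletion: no change — [tewtedib]
C Final Vowel Raising: no change — [tewtedib]
Rule A changed 3 position(s).

3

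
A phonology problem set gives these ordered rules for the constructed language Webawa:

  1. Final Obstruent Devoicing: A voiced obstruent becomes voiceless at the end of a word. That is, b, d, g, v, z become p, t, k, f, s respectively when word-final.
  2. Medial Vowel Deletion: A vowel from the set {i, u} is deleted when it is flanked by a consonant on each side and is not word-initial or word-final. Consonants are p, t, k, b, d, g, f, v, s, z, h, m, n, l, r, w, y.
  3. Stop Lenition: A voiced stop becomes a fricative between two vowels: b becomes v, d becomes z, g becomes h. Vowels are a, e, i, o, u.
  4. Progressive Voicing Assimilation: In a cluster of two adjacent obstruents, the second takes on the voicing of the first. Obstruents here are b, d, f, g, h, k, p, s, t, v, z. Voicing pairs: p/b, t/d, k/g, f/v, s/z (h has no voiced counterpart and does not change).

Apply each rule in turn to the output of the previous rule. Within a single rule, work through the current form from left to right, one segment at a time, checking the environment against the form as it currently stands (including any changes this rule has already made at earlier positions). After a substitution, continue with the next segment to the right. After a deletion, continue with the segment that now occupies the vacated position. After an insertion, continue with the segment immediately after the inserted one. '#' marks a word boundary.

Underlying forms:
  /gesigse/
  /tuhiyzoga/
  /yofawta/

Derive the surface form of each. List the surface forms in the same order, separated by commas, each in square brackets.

/gesigse/:
  1 Final Obstruent Devoicing: no change — [gesigse]
  2 Medial Vowel Deletion: [gesigse] → [gesgse]
  3 Stop Lenition: no change — [gesgse]
  4 Progressive Voicing Assimilation: [gesgse] → [geskse]
/tuhiyzoga/:
  1 Final Obstruent Devoicing: no change — [tuhiyzoga]
  2 Medial Vowel Deletion: [tuhiyzoga] → [thyzoga]
  3 Stop Lenition: [thyzoga] → [thyzoha]
  4 Progressive Voicing Assimilation: no change — [thyzoha]
/yofawta/:
  1 Final Obstruent Devoicing: no change — [yofawta]
  2 Medial Vowel Deletion: no change — [yofawta]
  3 Stop Lenition: no change — [yofawta]
  4 Progressive Voicing Assimilation: no change — [yofawta]

[geskse], [thyzoha], [yofawta]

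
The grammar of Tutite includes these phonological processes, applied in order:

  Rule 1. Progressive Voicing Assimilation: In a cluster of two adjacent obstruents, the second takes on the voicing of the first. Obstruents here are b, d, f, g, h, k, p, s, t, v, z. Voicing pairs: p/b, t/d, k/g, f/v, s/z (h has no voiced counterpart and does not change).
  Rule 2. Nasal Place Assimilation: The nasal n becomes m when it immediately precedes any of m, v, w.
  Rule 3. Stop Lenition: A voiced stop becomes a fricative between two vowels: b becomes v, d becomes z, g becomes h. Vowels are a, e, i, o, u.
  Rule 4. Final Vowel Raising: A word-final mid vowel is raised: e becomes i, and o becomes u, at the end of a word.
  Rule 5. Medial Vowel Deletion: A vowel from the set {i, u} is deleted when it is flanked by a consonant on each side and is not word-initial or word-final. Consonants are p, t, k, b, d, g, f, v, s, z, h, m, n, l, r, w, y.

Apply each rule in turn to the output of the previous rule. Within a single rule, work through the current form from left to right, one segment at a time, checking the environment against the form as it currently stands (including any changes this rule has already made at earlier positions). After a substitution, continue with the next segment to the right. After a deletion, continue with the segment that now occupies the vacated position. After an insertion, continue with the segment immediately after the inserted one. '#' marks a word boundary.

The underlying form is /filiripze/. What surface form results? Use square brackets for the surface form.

[flrpsi]

Rule 1 Progressive Voicing Assimilation: [filiripze] → [filiripse]
Rule 2 Nasal Place Assimilation: no change — [filiripse]
Rule 3 Stop Lenition: no change — [filiripse]
Rule 4 Final Vowel Raising: [filiripse] → [filiripsi]
Rule 5 Medial Vowel Deletion: [filiripsi] → [flrpsi]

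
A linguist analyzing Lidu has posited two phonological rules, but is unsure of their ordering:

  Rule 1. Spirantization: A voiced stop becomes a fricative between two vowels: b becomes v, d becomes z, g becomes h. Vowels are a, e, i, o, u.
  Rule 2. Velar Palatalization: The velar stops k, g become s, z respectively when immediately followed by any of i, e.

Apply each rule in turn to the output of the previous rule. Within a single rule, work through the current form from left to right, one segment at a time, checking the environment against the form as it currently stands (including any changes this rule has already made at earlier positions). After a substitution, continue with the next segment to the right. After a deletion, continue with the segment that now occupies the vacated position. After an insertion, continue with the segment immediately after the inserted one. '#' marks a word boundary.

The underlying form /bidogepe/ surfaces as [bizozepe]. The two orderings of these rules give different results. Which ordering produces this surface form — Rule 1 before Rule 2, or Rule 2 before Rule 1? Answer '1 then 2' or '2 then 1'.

2 then 1

Order 1 then 2:
  1 Spirantization: [bidogepe] → [bizohepe]
  2 Velar Palatalization: no change — [bizohepe]
  result: [bizohepe]
Order 2 then 1:
  2 Velar Palatalization: [bidogepe] → [bidozepe]
  1 Spirantization: [bidozepe] → [bizozepe]
  result: [bizozepe]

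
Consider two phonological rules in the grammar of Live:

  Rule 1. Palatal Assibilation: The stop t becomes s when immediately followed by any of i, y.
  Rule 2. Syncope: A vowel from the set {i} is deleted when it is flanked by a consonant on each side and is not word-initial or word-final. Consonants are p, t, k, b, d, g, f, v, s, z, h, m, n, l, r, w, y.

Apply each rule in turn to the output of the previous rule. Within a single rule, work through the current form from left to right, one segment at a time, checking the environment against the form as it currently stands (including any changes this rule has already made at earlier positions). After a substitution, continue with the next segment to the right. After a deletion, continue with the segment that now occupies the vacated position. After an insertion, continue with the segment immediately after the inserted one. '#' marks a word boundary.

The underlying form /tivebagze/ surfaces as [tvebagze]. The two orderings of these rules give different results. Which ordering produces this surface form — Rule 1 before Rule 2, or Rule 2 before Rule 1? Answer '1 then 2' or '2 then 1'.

Order 1 then 2:
  1 Palatal Assibilation: [tivebagze] → [sivebagze]
  2 Syncope: [sivebagze] → [svebagze]
  result: [svebagze]
Order 2 then 1:
  2 Syncope: [tivebagze] → [tvebagze]
  1 Palatal Assibilation: no change — [tvebagze]
  result: [tvebagze]

2 then 1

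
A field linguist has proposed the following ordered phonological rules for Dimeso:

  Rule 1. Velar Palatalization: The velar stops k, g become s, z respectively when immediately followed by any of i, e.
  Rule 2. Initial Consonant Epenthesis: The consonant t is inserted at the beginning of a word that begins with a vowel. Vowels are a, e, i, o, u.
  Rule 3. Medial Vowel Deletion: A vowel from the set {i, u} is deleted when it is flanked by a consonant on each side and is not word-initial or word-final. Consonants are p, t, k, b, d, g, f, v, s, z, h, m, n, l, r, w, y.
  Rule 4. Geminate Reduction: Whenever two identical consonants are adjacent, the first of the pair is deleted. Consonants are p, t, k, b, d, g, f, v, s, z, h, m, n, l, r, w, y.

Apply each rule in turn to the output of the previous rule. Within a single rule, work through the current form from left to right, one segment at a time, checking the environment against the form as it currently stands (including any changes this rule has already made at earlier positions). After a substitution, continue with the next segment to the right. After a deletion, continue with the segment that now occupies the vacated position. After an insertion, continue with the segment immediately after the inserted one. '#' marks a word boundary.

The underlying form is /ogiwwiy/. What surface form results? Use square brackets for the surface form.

[tozwy]

Rule 1 Velar Palatalization: [ogiwwiy] → [oziwwiy]
Rule 2 Initial Consonant Epenthesis: [oziwwiy] → [toziwwiy]
Rule 3 Medial Vowel Deletion: [toziwwiy] → [tozwwy]
Rule 4 Geminate Reduction: [tozwwy] → [tozwy]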